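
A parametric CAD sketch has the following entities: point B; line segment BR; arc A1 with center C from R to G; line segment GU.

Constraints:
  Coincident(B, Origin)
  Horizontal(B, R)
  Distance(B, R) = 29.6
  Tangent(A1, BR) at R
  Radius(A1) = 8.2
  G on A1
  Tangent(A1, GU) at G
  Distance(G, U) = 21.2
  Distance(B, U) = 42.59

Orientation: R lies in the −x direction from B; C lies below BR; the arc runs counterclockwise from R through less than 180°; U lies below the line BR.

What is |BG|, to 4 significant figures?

38.87

B is at the origin; BR is horizontal with |BR| = 29.6 and R on the −x side, so R = (-29.60, 0.000). Since A1 is tangent to BR there, CR ⟂ BR, so C = R + (0, -8.2) = (-29.60, -8.200). Since CG ⟂ GU (tangency), |CU| = √(8.2² + 21.2²) = 22.73 regardless of where G sits on A1. So U lies on both circle(B, 42.59) and circle(C, 22.73); the below-BR intersection is U = (-29.28, -30.93). G is the foot of the tangent from U: G = (-37.21, -11.27).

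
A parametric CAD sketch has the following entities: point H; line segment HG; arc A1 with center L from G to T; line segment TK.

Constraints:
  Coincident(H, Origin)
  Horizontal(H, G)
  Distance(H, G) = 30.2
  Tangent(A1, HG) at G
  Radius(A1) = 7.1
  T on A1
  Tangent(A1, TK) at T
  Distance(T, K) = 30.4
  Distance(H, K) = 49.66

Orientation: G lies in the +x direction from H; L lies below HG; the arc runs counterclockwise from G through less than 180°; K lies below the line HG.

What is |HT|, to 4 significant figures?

25.05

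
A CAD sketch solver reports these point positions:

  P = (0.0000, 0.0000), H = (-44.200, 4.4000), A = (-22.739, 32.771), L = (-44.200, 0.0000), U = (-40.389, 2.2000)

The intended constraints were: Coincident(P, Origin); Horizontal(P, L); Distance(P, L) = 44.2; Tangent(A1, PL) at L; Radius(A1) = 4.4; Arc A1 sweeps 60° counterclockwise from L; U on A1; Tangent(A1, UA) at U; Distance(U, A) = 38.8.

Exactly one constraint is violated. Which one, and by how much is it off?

Distance(U, A) = 38.8 — off by 3.50.

P = (0.00, 0.00) ✓; P.y = 0.00, L.y = 0.00 ✓; |PL| = 44.20 ✓; ∠(HL, LP) = 90.00° ✓; |HL| = 4.400 ✓; bearing(H→U) − bearing(H→L) = 60.00° ✓; |HU| = 4.400 ✓; ∠(HU, UA) = 90.00° ✓; |UA| = 35.30 ✗.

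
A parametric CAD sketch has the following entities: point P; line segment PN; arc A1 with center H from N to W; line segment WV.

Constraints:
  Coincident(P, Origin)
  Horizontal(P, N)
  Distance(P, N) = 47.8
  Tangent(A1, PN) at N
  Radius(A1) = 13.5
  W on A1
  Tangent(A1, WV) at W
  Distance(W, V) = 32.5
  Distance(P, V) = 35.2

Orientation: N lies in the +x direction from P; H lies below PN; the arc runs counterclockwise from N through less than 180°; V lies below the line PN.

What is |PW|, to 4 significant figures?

37.53

P is at the origin; P and N share the same y with |PN| = 47.8 and N on the +x side, so N = (47.80, 0.000). The tangent condition forces HN to be normal to PN, so H = N + (0, -13.5) = (47.80, -13.50). Since HW ⟂ WV (tangency), |HV| = √(13.5² + 32.5²) = 35.19 regardless of where W sits on A1. So V lies on both circle(P, 35.2) and circle(H, 35.19); the below-PN intersection is V = (17.13, -30.75). W is the foot of the tangent from V: W = (37.17, -5.172).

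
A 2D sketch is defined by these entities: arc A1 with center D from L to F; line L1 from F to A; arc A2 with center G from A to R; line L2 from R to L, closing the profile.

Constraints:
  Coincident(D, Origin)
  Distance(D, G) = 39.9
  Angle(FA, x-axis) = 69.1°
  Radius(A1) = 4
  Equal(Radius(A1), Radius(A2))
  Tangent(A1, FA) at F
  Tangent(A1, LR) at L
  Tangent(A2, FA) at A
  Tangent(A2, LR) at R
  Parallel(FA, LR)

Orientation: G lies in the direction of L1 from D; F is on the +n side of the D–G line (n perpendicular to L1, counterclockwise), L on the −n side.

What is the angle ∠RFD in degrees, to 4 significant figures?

78.66°

The slot axis is L1's direction at 69.1°, so u = (cos 69.1°, sin 69.1°) = (0.3567, 0.9342) and n = (−sin 69.1°, cos 69.1°) = (-0.9342, 0.3567). D is at the origin and G lies 39.9 along u from D, so G = 39.9·u = (14.23, 37.27). Tangency of A1 to both parallel lines with radius 4.0 puts F and L at D ± 4.0·n: F = (-3.737, 1.427), L = (3.737, -1.427). Equal radii place A and R the same way about G: A = G + 4.0·n = (10.50, 38.70), R = G − 4.0·n = (17.97, 35.85). Then cos ∠RFD = FR·FD / (|FR||FD|), giving 78.66°.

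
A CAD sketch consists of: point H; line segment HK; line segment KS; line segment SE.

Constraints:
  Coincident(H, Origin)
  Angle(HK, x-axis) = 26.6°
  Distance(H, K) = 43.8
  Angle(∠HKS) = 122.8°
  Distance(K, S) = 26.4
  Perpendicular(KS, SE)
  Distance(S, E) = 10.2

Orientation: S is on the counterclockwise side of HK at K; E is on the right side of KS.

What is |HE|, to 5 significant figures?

68.726

∠HKS = 122.8°, so KS runs at 26.6° + (180° − 122.8°) = 83.800° from the x-axis; with |KS| = 26.4, S = K + 26.4·(cos 83.800°, sin 83.800°) = (42.015, 45.857). KS is perpendicular to SE; with |SE| = 10.2 on the right of KS, E = S + 10.2·(0.99415, -0.10800) = (52.155, 44.756). Then |HE| = |E − H| = 68.726.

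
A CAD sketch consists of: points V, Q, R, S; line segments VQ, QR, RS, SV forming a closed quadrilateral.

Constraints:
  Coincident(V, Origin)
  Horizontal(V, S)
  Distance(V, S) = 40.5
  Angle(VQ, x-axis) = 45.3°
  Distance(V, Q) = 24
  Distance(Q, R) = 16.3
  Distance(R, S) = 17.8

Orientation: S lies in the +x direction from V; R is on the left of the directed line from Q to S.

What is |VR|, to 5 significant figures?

36.912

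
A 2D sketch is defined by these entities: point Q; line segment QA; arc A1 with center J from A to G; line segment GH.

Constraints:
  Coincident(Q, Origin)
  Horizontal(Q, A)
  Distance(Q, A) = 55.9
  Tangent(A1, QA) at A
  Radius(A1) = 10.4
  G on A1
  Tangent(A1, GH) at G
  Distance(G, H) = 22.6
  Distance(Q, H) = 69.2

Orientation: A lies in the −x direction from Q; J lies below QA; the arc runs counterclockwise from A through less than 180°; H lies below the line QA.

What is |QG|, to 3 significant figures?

67.2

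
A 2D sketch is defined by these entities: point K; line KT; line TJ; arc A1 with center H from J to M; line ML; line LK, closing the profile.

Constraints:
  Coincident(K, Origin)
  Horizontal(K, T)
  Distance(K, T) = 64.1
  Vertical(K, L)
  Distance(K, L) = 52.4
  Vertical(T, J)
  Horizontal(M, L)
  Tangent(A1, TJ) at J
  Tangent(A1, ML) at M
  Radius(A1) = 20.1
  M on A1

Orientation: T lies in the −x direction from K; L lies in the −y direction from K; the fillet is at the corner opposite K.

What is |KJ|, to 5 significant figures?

71.778

The virtual corner opposite K is at (-64.100, -52.400). A1 meets TJ tangentially, so HJ is at right angles to TJ and since A1 is tangent to ML there, HM ⟂ ML, with radius 20.1, so the center H sits 20.1 in from both sides at H = (-44.000, -32.300). That places the tangent points at J = (-64.100, -32.300) on TJ and M = (-44.000, -52.400) on ML. Then |KJ| = |J − K| = 71.778.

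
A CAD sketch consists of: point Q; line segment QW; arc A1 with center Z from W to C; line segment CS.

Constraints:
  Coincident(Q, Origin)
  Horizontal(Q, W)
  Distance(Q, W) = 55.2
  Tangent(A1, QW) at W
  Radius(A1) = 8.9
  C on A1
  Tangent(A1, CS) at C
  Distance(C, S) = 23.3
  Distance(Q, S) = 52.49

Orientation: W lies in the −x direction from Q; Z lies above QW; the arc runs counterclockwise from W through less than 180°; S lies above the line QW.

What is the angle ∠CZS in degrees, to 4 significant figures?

69.09°

Checks: Q = (0.00, 0.00) ✓; |ZC| = 8.900 ✓; ∠(ZC, CS) = 90.00° ✓; |CS| = 23.30 ✓; |QS| = 52.49 ✓.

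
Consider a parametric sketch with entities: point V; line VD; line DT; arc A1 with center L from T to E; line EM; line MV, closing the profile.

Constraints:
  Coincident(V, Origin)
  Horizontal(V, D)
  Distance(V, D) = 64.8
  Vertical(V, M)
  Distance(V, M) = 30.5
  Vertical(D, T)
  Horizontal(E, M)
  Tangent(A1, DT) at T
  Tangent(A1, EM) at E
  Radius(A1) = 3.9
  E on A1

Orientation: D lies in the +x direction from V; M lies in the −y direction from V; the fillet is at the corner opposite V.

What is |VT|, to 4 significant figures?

70.05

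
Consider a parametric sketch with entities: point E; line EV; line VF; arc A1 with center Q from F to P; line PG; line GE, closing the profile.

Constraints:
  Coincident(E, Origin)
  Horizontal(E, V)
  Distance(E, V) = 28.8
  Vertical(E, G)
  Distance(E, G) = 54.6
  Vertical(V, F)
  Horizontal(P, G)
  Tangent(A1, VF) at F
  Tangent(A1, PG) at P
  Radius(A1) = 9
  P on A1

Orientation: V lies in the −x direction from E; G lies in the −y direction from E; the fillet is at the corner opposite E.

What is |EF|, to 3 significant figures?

53.9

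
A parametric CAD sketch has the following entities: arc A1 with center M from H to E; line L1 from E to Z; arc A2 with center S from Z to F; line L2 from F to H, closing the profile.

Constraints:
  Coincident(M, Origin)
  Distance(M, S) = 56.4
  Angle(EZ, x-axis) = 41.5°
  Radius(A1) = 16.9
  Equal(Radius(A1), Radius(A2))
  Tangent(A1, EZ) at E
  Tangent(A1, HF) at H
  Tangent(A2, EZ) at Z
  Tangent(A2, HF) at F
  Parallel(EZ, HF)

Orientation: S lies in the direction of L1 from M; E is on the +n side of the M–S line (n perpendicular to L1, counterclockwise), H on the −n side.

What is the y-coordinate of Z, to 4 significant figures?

50.03

Tangency of A1 to both parallel lines with radius 16.9 puts E and H at M ± 16.9·n: E = (-11.20, 12.66), H = (11.20, -12.66). Equal radii place Z and F the same way about S: Z = S + 16.9·n = (31.04, 50.03), F = S − 16.9·n = (53.44, 24.71). So Z.y = 50.03.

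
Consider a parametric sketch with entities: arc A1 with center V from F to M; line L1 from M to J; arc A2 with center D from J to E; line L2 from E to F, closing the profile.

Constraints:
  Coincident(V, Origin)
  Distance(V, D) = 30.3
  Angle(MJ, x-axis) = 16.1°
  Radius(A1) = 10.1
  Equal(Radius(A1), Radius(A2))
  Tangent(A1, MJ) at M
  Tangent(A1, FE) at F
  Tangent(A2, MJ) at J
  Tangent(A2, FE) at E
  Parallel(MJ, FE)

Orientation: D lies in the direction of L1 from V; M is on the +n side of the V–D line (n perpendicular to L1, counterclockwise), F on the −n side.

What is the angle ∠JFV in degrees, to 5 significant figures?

56.310°

The slot axis is L1's direction at 16.1°, so u = (cos 16.1°, sin 16.1°) = (0.96078, 0.27731) and n = (−sin 16.1°, cos 16.1°) = (-0.27731, 0.96078). V is at the origin and D lies 30.3 along u from V, so D = 30.3·u = (29.112, 8.4026). Tangency of A1 to both parallel lines with radius 10.1 puts M and F at V ± 10.1·n: M = (-2.8009, 9.7039), F = (2.8009, -9.7039). Equal radii place J and E the same way about D: J = D + 10.1·n = (26.311, 18.107), E = D − 10.1·n = (31.912, -1.3012). Then cos ∠JFV = FJ·FV / (|FJ||FV|), giving 56.310°.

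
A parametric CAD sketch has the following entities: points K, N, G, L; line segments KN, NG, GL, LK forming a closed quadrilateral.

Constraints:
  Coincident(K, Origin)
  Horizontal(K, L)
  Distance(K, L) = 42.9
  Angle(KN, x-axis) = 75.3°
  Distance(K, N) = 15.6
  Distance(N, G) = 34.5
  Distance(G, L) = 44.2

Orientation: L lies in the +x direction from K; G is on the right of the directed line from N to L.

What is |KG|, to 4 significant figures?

19.66

K is at the origin; K and L share the same y with |KL| = 42.9 and L in +x, so L = (42.9, 0). KN runs at 75.3° with |KN| = 15.6, so N = (3.959, 15.09). G is determined by |NG| = 34.5 and |GL| = 44.2 together: it lies at the intersection of circle(N, 34.5) and circle(L, 44.2). With |NL| = 41.76, the foot of the radical line on NL is 11.74 from N and the perpendicular offset is √(34.5² − 11.74²) = 32.44. Taking the right-of-NL solution: G = (3.186, -19.40).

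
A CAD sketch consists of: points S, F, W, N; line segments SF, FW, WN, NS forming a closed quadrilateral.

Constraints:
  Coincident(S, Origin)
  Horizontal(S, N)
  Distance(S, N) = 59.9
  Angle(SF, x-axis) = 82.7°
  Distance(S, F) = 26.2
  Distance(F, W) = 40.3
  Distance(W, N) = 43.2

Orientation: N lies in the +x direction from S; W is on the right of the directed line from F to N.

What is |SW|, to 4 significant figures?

21.54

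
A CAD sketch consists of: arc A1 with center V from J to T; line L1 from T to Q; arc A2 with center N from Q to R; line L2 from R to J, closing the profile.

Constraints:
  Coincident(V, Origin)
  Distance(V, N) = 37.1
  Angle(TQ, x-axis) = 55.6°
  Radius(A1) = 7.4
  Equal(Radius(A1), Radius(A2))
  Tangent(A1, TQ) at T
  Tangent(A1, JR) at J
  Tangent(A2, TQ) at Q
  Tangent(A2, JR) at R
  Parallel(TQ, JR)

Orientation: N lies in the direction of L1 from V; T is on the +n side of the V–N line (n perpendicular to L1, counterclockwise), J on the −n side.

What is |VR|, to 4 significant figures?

37.83

The slot axis is L1's direction at 55.6°, so u = (cos 55.6°, sin 55.6°) = (0.5650, 0.8251) and n = (−sin 55.6°, cos 55.6°) = (-0.8251, 0.5650). V is at the origin and N lies 37.1 along u from V, so N = 37.1·u = (20.96, 30.61). Tangency of A1 to both parallel lines with radius 7.4 puts T and J at V ± 7.4·n: T = (-6.106, 4.181), J = (6.106, -4.181). Equal radii place Q and R the same way about N: Q = N + 7.4·n = (14.85, 34.79), R = N − 7.4·n = (27.07, 26.43). Then |VR| = |R − V| = 37.83.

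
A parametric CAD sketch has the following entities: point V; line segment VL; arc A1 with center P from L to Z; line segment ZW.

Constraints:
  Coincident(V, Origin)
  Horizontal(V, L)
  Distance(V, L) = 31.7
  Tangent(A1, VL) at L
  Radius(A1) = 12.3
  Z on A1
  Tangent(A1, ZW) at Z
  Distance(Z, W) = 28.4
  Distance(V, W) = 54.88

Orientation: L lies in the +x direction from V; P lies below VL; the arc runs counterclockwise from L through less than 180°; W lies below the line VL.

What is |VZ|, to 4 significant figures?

27.48

V is at the origin; V and L share the same y with |VL| = 31.7 and L on the +x side, so L = (31.70, 0.000). Tangency of A1 to VL means the radius PL is perpendicular to VL, so P = L + (0, -12.3) = (31.70, -12.30). Since PZ ⟂ ZW (tangency), |PW| = √(12.3² + 28.4²) = 30.95 regardless of where Z sits on A1. So W lies on both circle(V, 54.88) and circle(P, 30.95); the below-VL intersection is W = (33.88, -43.17). Z is the foot of the tangent from W: Z = (20.79, -17.97).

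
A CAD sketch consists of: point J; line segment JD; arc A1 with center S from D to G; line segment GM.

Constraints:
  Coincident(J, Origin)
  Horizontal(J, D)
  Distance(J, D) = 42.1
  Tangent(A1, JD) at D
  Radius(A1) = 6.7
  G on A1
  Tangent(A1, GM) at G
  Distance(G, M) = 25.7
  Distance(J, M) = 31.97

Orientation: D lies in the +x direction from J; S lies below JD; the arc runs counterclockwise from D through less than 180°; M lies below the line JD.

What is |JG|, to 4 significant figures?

36.78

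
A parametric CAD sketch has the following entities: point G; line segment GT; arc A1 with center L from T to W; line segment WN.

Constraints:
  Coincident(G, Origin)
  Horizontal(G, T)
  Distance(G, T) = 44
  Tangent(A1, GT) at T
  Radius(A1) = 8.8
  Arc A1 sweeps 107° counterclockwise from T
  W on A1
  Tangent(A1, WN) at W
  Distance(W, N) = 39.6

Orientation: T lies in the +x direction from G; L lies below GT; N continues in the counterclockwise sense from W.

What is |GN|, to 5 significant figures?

68.184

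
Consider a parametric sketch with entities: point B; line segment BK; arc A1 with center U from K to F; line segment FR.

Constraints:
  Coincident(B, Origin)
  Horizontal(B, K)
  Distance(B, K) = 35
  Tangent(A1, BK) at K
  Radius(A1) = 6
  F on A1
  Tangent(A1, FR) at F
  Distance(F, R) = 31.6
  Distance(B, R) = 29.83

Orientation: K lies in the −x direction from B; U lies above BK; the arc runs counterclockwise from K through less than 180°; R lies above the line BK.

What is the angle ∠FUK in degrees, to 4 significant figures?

53.04°

Checks: |UK| = 6.000 ✓; |UF| = 6.000 ✓; ∠(UF, FR) = 90.00° ✓; |FR| = 31.60 ✓; |BR| = 29.83 ✓.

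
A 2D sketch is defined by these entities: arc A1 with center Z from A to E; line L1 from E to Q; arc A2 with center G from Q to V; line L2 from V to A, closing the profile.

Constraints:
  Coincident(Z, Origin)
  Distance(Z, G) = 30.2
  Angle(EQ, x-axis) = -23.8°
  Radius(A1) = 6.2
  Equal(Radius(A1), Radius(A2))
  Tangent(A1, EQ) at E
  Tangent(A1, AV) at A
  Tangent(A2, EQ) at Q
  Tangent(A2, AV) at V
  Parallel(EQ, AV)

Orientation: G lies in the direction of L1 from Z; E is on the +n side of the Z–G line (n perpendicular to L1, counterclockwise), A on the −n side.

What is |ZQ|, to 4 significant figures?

30.83

Tangency of A1 to both parallel lines with radius 6.2 puts E and A at Z ± 6.2·n: E = (2.502, 5.673), A = (-2.502, -5.673). Equal radii place Q and V the same way about G: Q = G + 6.2·n = (30.13, -6.514), V = G − 6.2·n = (25.13, -17.86). Then |ZQ| = |Q − Z| = 30.83.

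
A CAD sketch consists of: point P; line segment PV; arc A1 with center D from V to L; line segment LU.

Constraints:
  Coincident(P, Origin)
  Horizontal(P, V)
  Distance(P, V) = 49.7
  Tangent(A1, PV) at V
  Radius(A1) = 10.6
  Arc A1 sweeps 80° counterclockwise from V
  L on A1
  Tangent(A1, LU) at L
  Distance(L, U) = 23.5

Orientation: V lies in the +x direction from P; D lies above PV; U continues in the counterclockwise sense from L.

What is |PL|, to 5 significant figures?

60.774

P is at the origin; P and V share the same y with |PV| = 49.7 and V on the +x side, so V = (49.700, 0.0000). A1 meets PV tangentially, so DV is at right angles to PV, so D = V + (0, 10.6) = (49.700, 10.600). On A1, V sits at bearing -90° from D; an 80° counterclockwise sweep puts L at bearing -10°, so L = D + 10.6·(cos -10°, sin -10°) = (60.139, 8.7593). Then |PL| = |L − P| = 60.774.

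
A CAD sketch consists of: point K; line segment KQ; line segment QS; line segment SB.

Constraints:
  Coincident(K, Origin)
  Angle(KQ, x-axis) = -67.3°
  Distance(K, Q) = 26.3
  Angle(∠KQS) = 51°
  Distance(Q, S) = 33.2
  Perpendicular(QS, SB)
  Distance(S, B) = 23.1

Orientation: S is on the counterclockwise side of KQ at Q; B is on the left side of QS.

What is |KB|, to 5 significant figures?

16.860

K is at the origin; KQ runs at -67.3° with length 26.3, so Q = 26.3·(cos -67.3°, sin -67.3°) = (10.149, -24.263). ∠KQS = 51.0°, so QS runs at -67.3° + (180° − 51.0°) = 61.700° from the x-axis; with |QS| = 33.2, S = Q + 33.2·(cos 61.700°, sin 61.700°) = (25.889, 4.9691). The perpendicularity gives SB at right angles to QS; with |SB| = 23.1 on the left of QS, B = S + 23.1·(-0.88048, 0.47409) = (5.5500, 15.921). Then |KB| = |B − K| = 16.860.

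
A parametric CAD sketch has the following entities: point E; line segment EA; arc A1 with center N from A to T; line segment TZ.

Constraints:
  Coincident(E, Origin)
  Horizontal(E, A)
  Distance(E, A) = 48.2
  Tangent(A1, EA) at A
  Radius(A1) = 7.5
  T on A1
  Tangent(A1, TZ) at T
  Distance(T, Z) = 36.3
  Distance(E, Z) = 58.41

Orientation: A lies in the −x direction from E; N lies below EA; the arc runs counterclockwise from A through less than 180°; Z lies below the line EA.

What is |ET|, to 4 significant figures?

55.99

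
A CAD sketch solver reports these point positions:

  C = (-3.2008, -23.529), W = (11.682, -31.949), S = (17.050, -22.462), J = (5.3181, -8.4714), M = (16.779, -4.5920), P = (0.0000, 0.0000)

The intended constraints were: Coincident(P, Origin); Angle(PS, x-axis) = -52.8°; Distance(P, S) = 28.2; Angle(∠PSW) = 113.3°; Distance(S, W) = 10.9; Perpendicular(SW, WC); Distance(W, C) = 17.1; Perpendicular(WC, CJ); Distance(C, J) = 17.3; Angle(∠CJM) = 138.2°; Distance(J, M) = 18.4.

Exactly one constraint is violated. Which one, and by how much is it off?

Distance(J, M) = 18.4 — off by 6.30.

P = (0.00, 0.00) ✓; PS at -52.80° ✓; |PS| = 28.20 ✓; ∠PSW = 113.3° ✓; |SW| = 10.90 ✓; ∠(SW, WC) = 90.00° ✓; |WC| = 17.10 ✓; ∠(WC, CJ) = 90.00° ✓; |CJ| = 17.30 ✓; ∠CJM = 138.2° ✓; |JM| = 12.10 ✗.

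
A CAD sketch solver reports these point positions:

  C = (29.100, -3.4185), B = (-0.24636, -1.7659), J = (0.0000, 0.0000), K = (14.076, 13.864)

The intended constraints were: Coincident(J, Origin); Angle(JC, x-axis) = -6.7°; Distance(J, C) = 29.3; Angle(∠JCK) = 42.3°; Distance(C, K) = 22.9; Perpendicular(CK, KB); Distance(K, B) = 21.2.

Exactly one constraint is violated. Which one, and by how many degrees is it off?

Perpendicular(CK, KB) — off by 6.50°.

J = (0.00, 0.00) ✓; JC at -6.700° ✓; |JC| = 29.30 ✓; ∠JCK = 42.30° ✓; |CK| = 22.90 ✓; ∠(CK, KB) = 96.50° ✗; |KB| = 21.20 ✓.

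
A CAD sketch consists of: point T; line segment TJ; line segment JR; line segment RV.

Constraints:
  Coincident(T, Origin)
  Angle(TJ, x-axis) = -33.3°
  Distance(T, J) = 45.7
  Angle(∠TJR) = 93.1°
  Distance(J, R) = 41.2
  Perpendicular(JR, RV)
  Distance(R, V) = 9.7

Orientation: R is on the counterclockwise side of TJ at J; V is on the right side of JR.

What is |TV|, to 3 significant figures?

70.5

T is at the origin; TJ runs at -33.3° with length 45.7, so J = 45.7·(cos -33.3°, sin -33.3°) = (38.2, -25.1). ∠TJR = 93.1°, so JR runs at -33.3° + (180° − 93.1°) = 53.6° from the x-axis; with |JR| = 41.2, R = J + 41.2·(cos 53.6°, sin 53.6°) = (62.6, 8.07). The perpendicularity gives RV at right angles to JR; with |RV| = 9.7 on the right of JR, V = R + 9.7·(0.805, -0.593) = (70.5, 2.32). Then |TV| = |V − T| = 70.5.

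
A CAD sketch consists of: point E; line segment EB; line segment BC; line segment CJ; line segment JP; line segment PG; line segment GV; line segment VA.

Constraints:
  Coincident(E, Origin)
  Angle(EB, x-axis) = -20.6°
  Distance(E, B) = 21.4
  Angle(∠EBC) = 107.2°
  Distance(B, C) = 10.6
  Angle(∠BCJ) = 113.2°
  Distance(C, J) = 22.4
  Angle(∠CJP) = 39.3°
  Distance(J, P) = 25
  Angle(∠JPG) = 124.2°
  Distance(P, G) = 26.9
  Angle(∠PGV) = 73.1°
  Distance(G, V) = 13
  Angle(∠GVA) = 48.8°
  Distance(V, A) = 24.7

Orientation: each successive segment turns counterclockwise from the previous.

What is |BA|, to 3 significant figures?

12.4

∠PGV = 73.1° gives GV at 62.4° from the x-axis; with |GV| = 13.0, V = (36.4, -11.5). ∠GVA = 48.8° gives VA at -166° from the x-axis; with |VA| = 24.7, A = (12.4, -17.3). Then |BA| = |A − B| = 12.4.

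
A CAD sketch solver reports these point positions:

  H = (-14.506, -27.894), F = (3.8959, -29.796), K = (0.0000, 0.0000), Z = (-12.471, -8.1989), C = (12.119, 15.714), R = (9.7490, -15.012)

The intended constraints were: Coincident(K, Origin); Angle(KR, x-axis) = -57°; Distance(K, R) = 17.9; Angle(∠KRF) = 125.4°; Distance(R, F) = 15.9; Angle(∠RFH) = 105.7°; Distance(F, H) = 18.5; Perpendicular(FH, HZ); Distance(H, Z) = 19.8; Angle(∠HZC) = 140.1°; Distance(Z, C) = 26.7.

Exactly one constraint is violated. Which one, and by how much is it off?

Distance(Z, C) = 26.7 — off by 7.60.

K = (0.00, 0.00) ✓; KR at -57.00° ✓; |KR| = 17.90 ✓; ∠KRF = 125.4° ✓; |RF| = 15.90 ✓; ∠RFH = 105.7° ✓; |FH| = 18.50 ✓; ∠(FH, HZ) = 90.00° ✓; |HZ| = 19.80 ✓; ∠HZC = 140.1° ✓; |ZC| = 34.30 ✗.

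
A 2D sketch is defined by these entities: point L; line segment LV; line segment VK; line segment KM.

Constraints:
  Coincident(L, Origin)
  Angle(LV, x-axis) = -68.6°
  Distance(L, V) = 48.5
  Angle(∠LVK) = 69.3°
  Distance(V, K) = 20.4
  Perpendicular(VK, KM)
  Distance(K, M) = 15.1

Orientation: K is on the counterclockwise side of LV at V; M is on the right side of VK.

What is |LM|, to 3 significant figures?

60.6

L is at the origin; LV runs at -68.6° with length 48.5, so V = 48.5·(cos -68.6°, sin -68.6°) = (17.7, -45.2). ∠LVK = 69.3°, so VK runs at -68.6° + (180° − 69.3°) = 42.1° from the x-axis; with |VK| = 20.4, K = V + 20.4·(cos 42.1°, sin 42.1°) = (32.8, -31.5). The perpendicularity gives KM at right angles to VK; with |KM| = 15.1 on the right of VK, M = K + 15.1·(0.670, -0.742) = (43.0, -42.7). Then |LM| = |M − L| = 60.6.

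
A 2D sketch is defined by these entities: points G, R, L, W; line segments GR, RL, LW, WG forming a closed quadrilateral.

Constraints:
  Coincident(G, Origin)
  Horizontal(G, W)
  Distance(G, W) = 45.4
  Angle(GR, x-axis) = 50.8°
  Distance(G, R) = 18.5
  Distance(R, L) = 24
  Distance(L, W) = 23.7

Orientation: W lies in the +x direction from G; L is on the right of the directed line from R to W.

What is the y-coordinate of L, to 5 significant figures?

-6.9661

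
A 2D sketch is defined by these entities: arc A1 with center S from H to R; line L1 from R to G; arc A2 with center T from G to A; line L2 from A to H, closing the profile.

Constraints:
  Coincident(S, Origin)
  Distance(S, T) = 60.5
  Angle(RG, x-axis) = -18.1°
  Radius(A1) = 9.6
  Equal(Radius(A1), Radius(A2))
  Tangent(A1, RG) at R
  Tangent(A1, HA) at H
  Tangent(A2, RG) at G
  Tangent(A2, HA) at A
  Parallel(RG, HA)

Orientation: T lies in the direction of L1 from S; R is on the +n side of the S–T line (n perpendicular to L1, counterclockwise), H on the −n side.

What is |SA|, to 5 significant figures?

61.257

The slot axis is L1's direction at -18.1°, so u = (cos -18.1°, sin -18.1°) = (0.95052, -0.31068) and n = (−sin -18.1°, cos -18.1°) = (0.31068, 0.95052). S is at the origin and T lies 60.5 along u from S, so T = 60.5·u = (57.506, -18.796). Tangency of A1 to both parallel lines with radius 9.6 puts R and H at S ± 9.6·n: R = (2.9825, 9.1250), H = (-2.9825, -9.1250). Equal radii place G and A the same way about T: G = T + 9.6·n = (60.489, -9.6710), A = T − 9.6·n = (54.524, -27.921). Then |SA| = |A − S| = 61.257.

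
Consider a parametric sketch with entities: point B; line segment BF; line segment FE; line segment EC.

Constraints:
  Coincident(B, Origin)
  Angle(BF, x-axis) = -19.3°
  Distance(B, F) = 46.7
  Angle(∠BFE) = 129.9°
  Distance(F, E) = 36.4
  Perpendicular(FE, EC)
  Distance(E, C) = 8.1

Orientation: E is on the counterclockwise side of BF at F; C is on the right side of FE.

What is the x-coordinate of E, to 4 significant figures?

75.34

B is at the origin; BF runs at -19.3° with length 46.7, so F = 46.7·(cos -19.3°, sin -19.3°) = (44.08, -15.44). ∠BFE = 129.9°, so FE runs at -19.3° + (180° − 129.9°) = 30.80° from the x-axis; with |FE| = 36.4, E = F + 36.4·(cos 30.80°, sin 30.80°) = (75.34, 3.203). So E.x = 75.34.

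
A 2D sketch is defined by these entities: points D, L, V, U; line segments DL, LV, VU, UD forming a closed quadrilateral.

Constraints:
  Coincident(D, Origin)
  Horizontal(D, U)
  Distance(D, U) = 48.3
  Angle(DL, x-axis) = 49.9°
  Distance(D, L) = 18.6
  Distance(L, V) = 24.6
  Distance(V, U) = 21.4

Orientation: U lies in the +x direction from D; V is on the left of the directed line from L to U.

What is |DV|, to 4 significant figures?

40.43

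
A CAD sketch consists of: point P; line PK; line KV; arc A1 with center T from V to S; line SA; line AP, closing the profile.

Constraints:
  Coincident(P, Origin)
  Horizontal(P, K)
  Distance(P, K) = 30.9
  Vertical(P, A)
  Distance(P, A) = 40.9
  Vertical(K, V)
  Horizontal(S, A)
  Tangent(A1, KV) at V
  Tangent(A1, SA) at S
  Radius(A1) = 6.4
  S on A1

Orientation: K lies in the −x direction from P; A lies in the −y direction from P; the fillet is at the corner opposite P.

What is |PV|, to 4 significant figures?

46.31

The virtual corner opposite P is at (-30.90, -40.90). The tangent condition forces TV to be normal to KV and since A1 is tangent to SA there, TS ⟂ SA, with radius 6.4, so the center T sits 6.4 in from both sides at T = (-24.50, -34.50). That places the tangent points at V = (-30.90, -34.50) on KV and S = (-24.50, -40.90) on SA. Then |PV| = |V − P| = 46.31.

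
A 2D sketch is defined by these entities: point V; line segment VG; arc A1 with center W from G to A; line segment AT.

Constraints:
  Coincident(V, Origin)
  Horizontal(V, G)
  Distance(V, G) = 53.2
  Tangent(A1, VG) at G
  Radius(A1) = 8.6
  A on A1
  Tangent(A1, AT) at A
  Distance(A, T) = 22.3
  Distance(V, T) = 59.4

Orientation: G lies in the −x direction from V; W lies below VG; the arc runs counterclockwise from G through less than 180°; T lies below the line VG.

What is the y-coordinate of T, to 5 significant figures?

-32.268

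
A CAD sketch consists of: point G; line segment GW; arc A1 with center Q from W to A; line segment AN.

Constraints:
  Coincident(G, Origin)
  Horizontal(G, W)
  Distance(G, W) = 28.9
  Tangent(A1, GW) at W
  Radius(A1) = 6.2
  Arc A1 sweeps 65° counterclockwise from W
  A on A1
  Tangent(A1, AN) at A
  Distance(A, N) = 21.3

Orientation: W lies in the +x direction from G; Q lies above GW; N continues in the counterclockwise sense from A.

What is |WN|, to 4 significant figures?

27.16

G is at the origin; G and W share the same y with |GW| = 28.9 and W on the +x side, so W = (28.90, 0.000). Tangency of A1 to GW means the radius QW is perpendicular to GW, so Q = W + (0, 6.2) = (28.90, 6.200). On A1, W sits at bearing -90° from Q; a 65° counterclockwise sweep puts A at bearing -25°, so A = Q + 6.2·(cos -25°, sin -25°) = (34.52, 3.580). A1 meets AN tangentially, so QA is at right angles to AN, so AN runs along (−sin -25°, cos -25°); with |AN| = 21.3, N = (43.52, 22.88). Then |WN| = |N − W| = 27.16.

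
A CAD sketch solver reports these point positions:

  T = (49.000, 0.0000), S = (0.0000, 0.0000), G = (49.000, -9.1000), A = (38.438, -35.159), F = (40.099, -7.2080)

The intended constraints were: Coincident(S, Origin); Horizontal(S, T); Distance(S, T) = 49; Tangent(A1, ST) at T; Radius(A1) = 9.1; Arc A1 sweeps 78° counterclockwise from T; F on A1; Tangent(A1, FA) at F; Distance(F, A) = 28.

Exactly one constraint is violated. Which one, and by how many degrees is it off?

Tangent(A1, FA) at F — off by 8.60°.

S = (0.00, 0.00) ✓; S.y = 0.00, T.y = 0.00 ✓; |ST| = 49.00 ✓; ∠(GT, TS) = 90.00° ✓; |GT| = 9.100 ✓; bearing(G→F) − bearing(G→T) = 78.00° ✓; |GF| = 9.100 ✓; ∠(GF, FA) = 81.40° ✗; |FA| = 28.00 ✓.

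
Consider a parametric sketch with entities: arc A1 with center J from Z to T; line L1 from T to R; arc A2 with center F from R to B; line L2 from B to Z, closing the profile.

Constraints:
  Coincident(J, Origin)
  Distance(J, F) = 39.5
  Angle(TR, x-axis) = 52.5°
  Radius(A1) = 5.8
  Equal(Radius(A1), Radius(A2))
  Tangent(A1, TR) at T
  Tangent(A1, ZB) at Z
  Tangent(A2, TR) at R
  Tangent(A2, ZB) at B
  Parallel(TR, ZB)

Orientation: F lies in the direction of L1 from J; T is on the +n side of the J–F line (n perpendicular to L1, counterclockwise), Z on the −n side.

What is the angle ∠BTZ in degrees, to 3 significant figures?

73.6°

Tangency of A1 to both parallel lines with radius 5.8 puts T and Z at J ± 5.8·n: T = (-4.60, 3.53), Z = (4.60, -3.53). Equal radii place R and B the same way about F: R = F + 5.8·n = (19.4, 34.9), B = F − 5.8·n = (28.6, 27.8). Then cos ∠BTZ = TB·TZ / (|TB||TZ|), giving 73.6°.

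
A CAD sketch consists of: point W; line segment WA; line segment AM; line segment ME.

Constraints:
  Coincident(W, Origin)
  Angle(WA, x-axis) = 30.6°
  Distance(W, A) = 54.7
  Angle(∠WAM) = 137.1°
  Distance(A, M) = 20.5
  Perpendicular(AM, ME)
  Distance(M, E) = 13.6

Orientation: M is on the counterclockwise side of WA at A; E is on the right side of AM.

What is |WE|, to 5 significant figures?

79.076

W is at the origin; WA runs at 30.6° with length 54.7, so A = 54.7·(cos 30.6°, sin 30.6°) = (47.083, 27.845). ∠WAM = 137.1°, so AM runs at 30.6° + (180° − 137.1°) = 73.500° from the x-axis; with |AM| = 20.5, M = A + 20.5·(cos 73.500°, sin 73.500°) = (52.905, 47.500). AM is perpendicular to ME; with |ME| = 13.6 on the right of AM, E = M + 13.6·(0.95882, -0.28402) = (65.945, 43.638). Then |WE| = |E − W| = 79.076.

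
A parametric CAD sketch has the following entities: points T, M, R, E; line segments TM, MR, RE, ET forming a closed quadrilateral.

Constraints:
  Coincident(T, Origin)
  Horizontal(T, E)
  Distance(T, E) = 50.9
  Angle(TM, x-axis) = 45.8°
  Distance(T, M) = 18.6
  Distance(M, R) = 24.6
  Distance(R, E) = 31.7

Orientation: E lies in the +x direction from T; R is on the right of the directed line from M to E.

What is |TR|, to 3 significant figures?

23.1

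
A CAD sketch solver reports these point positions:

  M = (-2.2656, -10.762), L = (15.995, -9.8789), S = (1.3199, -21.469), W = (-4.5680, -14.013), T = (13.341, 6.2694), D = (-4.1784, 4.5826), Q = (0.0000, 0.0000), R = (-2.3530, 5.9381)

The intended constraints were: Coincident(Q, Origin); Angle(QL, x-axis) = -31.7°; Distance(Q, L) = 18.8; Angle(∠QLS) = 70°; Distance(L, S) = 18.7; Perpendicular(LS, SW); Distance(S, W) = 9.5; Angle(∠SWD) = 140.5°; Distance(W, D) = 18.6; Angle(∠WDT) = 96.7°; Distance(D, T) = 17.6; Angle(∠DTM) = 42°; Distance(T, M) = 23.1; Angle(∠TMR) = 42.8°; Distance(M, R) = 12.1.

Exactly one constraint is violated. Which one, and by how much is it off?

Distance(M, R) = 12.1 — off by 4.60.

Q = (0.00, 0.00) ✓; QL at -31.70° ✓; |QL| = 18.80 ✓; ∠QLS = 70.00° ✓; |LS| = 18.70 ✓; ∠(LS, SW) = 90.00° ✓; |SW| = 9.500 ✓; ∠SWD = 140.5° ✓; |WD| = 18.60 ✓; ∠WDT = 96.70° ✓; |DT| = 17.60 ✓; ∠DTM = 42.00° ✓; |TM| = 23.10 ✓; ∠TMR = 42.80° ✓; |MR| = 16.70 ✗.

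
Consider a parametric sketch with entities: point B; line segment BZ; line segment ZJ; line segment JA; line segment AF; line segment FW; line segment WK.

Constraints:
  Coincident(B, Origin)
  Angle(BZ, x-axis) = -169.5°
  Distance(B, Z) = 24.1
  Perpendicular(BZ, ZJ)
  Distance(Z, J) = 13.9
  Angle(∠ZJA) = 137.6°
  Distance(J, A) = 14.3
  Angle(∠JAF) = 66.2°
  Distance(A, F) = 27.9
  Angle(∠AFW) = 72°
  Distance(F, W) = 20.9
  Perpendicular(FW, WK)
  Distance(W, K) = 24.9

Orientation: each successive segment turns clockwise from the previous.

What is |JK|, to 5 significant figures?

8.0610

∠AFW = 72.0° gives FW at -163.70° from the x-axis; with |FW| = 20.9, W = (-23.010, -7.4984). The perpendicularity gives WK at right angles to FW, so WK runs at 106.30°; with |WK| = 24.9, K = (-29.999, 16.401). Then |JK| = |K − J| = 8.0610.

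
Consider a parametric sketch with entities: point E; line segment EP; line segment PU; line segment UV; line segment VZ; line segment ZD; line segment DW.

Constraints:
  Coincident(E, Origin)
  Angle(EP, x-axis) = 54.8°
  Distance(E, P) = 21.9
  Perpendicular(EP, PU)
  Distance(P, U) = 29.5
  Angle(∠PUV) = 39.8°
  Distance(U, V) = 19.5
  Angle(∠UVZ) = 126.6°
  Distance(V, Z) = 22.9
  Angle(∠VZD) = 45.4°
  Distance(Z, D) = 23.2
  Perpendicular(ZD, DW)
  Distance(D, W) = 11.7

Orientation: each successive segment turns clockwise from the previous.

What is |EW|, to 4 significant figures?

24.92

E is at the origin; EP runs at 54.8° with length 21.9, so P = (12.62, 17.90). EP ⟂ PU, so PU runs at -35.20°; with |PU| = 29.5, U = (36.73, 0.8907). ∠PUV = 39.8° gives UV at -175.4° from the x-axis; with |UV| = 19.5, V = (17.29, -0.6732). ∠UVZ = 126.6° gives VZ at 131.2° from the x-axis; with |VZ| = 22.9, Z = (2.208, 16.56). ∠VZD = 45.4° gives ZD at -3.400° from the x-axis; with |ZD| = 23.2, D = (25.37, 15.18). The perpendicularity gives DW at right angles to ZD, so DW runs at -93.40°; with |DW| = 11.7, W = (24.67, 3.502). Then |EW| = |W − E| = 24.92.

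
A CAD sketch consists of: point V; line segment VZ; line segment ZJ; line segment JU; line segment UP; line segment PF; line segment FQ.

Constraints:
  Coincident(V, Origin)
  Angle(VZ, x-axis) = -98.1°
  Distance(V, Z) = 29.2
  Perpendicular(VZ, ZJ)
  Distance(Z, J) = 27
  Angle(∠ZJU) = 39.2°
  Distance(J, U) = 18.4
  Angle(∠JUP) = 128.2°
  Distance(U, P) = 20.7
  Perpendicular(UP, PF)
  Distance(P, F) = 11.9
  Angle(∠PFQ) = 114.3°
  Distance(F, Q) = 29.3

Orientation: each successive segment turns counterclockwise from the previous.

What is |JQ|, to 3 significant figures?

10.9

V is at the origin; VZ runs at -98.1° with length 29.2, so Z = (-4.11, -28.9). VZ is perpendicular to ZJ, so ZJ runs at -8.10°; with |ZJ| = 27.0, J = (22.6, -32.7). ∠ZJU = 39.2° gives JU at 133° from the x-axis; with |JU| = 18.4, U = (10.1, -19.2). ∠JUP = 128.2° gives UP at -175° from the x-axis; with |UP| = 20.7, P = (-10.5, -20.8). UP is perpendicular to PF, so PF runs at -85.5°; with |PF| = 11.9, F = (-9.56, -32.7). ∠PFQ = 114.3° gives FQ at -19.8° from the x-axis; with |FQ| = 29.3, Q = (18.0, -42.6). Then |JQ| = |Q − J| = 10.9.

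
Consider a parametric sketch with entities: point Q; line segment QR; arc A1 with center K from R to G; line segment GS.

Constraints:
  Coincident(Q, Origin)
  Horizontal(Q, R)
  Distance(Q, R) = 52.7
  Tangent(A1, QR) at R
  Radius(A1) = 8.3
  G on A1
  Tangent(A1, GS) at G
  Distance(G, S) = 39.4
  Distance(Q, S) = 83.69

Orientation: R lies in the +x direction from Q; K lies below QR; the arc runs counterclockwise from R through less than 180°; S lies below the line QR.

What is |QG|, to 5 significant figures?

48.202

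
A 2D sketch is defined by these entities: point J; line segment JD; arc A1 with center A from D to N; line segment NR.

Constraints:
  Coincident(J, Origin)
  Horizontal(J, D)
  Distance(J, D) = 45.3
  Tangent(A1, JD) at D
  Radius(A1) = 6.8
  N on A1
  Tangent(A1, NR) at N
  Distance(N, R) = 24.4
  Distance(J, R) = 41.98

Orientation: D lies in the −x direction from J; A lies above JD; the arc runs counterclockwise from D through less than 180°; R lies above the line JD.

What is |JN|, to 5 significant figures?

39.113

Checks: |AD| = 6.800 ✓; |AN| = 6.800 ✓; ∠(AN, NR) = 90.00° ✓; |NR| = 24.40 ✓; |JR| = 41.98 ✓.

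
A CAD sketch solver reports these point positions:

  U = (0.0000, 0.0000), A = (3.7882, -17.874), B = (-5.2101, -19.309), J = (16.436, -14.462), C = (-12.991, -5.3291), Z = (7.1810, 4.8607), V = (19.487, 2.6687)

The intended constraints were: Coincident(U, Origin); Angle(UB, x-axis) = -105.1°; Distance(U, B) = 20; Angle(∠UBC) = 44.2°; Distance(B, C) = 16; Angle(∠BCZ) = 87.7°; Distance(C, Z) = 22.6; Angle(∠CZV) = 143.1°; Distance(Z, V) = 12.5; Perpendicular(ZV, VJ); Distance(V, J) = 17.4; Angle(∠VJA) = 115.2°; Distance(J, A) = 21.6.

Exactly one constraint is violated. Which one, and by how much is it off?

Distance(J, A) = 21.6 — off by 8.50.

U = (0.00, 0.00) ✓; UB at -105.1° ✓; |UB| = 20.00 ✓; ∠UBC = 44.20° ✓; |BC| = 16.00 ✓; ∠BCZ = 87.70° ✓; |CZ| = 22.60 ✓; ∠CZV = 143.1° ✓; |ZV| = 12.50 ✓; ∠(ZV, VJ) = 90.00° ✓; |VJ| = 17.40 ✓; ∠VJA = 115.2° ✓; |JA| = 13.10 ✗.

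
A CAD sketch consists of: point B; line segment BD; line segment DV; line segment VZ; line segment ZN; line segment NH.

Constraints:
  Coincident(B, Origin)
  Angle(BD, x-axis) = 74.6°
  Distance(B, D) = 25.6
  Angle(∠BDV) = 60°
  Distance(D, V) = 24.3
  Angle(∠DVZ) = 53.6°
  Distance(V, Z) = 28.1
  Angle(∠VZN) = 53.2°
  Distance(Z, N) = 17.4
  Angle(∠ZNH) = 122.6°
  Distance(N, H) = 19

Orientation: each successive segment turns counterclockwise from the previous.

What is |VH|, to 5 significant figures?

12.606

B is at the origin; BD runs at 74.6° with length 25.6, so D = (6.7982, 24.681). ∠BDV = 60.0° gives DV at -165.40° from the x-axis; with |DV| = 24.3, V = (-16.717, 18.556). ∠DVZ = 53.6° gives VZ at -39.000° from the x-axis; with |VZ| = 28.1, Z = (5.1207, 0.87165). ∠VZN = 53.2° gives ZN at 87.800° from the x-axis; with |ZN| = 17.4, N = (5.7887, 18.259). ∠ZNH = 122.6° gives NH at 145.20° from the x-axis; with |NH| = 19.0, H = (-9.8132, 29.102). Then |VH| = |H − V| = 12.606.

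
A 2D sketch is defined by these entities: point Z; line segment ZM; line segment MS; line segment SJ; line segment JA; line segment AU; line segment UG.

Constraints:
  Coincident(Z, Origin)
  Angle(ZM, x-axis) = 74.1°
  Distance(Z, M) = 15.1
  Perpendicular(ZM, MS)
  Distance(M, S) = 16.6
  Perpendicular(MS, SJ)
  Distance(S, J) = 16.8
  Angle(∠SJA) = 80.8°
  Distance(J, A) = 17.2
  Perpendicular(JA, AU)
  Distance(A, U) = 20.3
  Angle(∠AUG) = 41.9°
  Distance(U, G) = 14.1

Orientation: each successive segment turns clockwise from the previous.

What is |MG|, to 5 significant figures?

12.019

Z is at the origin; ZM runs at 74.1° with length 15.1, so M = (4.1368, 14.522). ZM is perpendicular to MS, so MS runs at -15.900°; with |MS| = 16.6, S = (20.102, 9.9746). MS is perpendicular to SJ, so SJ runs at -105.90°; with |SJ| = 16.8, J = (15.499, -6.1827). ∠SJA = 80.8° gives JA at 154.90° from the x-axis; with |JA| = 17.2, A = (-0.076608, 1.1135). The perpendicularity gives AU at right angles to JA, so AU runs at 64.900°; with |AU| = 20.3, U = (8.5346, 19.497). ∠AUG = 41.9° gives UG at -73.200° from the x-axis; with |UG| = 14.1, G = (12.610, 5.9984). Then |MG| = |G − M| = 12.019.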